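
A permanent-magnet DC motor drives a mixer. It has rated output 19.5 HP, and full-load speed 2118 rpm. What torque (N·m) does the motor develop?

P_out = 19.5 × 746 = 14547 W
ω = 2π × 2118/60 = 221.8 rad/s
τ = P_out/ω = 14547/221.8 = 65.6 N·m

65.6 N·m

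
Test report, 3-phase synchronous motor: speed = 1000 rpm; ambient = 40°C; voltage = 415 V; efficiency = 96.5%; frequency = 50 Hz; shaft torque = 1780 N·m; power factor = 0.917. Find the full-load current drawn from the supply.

293 A

ω = 2π×1000/60 = 104.7 rad/s; P_out = τω = 1780 × 104.7 = 186366 W
P_in = P_out / η = 186366 / 0.965 = 193125 W
I_L = P_in / (√3·V_L·cosφ) = 193125 / (1.732 × 415 × 0.917) = 293 A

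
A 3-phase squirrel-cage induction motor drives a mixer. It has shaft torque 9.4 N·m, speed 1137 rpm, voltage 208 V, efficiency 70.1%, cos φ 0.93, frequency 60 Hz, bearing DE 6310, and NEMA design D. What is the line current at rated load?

ω = 2π×1137/60 = 119.1 rad/s; P_out = τω = 9.4 × 119.1 = 1120 W
P_in = P_out / η = 1120 / 0.701 = 1598 W
I_L = P_in / (√3·V_L·cosφ) = 1598 / (1.732 × 208 × 0.93) = 4.77 A

4.77 A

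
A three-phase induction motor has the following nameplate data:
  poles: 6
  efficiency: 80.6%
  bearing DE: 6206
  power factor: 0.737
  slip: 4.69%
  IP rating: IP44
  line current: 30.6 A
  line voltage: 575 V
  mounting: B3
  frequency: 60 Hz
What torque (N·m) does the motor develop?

151 N·m

P_in = √3·V·I·cosφ = 1.732 × 575 × 30.6 × 0.737 = 22460 W
P_out = η·P_in = 0.806 × 22460 = 18103 W
n_s = 120×60/6 = 1200 rpm; n = 1200×(1−0.0469) = 1144 rpm
ω = 2π×1144/60 = 119.8 rad/s
τ = P_out/ω = 18103/119.8 = 151 N·m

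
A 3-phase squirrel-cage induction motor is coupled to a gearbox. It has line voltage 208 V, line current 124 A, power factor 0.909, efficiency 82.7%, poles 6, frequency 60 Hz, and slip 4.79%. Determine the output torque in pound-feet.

P_in = √3·V·I·cosφ = 1.732 × 208 × 124 × 0.909 = 40607 W
P_out = η·P_in = 0.827 × 40607 = 33582 W
n_s = 120×60/6 = 1200 rpm; n = 1200×(1−0.0479) = 1143 rpm
ω = 2π×1143/60 = 119.7 rad/s
τ = P_out/ω = 33582/119.7 = 280.6 N·m
In lb·ft: 280.6/1.356 = 207 lb·ft

207 lb·ft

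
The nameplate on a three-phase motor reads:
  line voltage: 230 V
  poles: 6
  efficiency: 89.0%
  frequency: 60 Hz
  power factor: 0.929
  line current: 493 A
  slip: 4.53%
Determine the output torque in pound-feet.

998 lb·ft

P_in = √3·V·I·cosφ = 1.732 × 230 × 493 × 0.929 = 182448 W
P_out = η·P_in = 0.89 × 182448 = 162379 W
n_s = 120×60/6 = 1200 rpm; n = 1200×(1−0.0453) = 1146 rpm
ω = 2π×1146/60 = 120 rad/s
τ = P_out/ω = 162379/120 = 1353 N·m
In lb·ft: 1353/1.356 = 998 lb·ft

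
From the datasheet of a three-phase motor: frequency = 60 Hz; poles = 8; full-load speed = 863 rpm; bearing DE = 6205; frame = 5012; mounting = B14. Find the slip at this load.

4.11 %

n_s = 120f/p = 120×60/8 = 900 rpm
s = (n_s − n)/n_s = (900 − 863)/900 = 0.0411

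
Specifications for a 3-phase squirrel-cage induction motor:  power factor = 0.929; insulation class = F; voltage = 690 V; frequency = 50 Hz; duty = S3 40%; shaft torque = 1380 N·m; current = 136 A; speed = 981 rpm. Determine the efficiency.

93.9 %

ω = 2π × 981/60 = 102.7 rad/s; P_out = τω = 1380 × 102.7 = 141726 W
P_in = √3·V_L·I_L·cosφ = 1.732 × 690 × 136 × 0.929 = 150991 W
η = P_out / P_in = 141726 / 150991 = 0.939 = 93.9%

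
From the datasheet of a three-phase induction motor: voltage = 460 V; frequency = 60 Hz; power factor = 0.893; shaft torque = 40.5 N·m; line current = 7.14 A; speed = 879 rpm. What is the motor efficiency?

ω = 2π × 879/60 = 92.05 rad/s; P_out = τω = 40.5 × 92.05 = 3728 W
P_in = √3·V_L·I_L·cosφ = 1.732 × 460 × 7.14 × 0.893 = 5080 W
η = P_out / P_in = 3728 / 5080 = 0.734 = 73.4%

73.4 %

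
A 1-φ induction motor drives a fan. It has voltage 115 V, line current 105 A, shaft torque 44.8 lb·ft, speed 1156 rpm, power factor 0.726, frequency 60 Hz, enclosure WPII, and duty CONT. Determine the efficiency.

83.9 %

τ = 44.8 lb·ft × 1.356 = 60.75 N·m
ω = 2π × 1156/60 = 121.1 rad/s; P_out = τω = 60.75 × 121.1 = 7357 W
P_in = V·I·cosφ = 115 × 105 × 0.726 = 8766 W
η = P_out / P_in = 7357 / 8766 = 0.839 = 83.9%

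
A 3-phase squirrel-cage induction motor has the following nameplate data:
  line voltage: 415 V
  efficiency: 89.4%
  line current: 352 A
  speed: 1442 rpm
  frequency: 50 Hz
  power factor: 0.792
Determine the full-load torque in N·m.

1190 N·m

P_in = √3·V·I·cosφ = 1.732 × 415 × 352 × 0.792 = 200384 W
P_out = η·P_in = 0.894 × 200384 = 179143 W
n = 1442 rpm
ω = 2π×1442/60 = 151 rad/s
τ = P_out/ω = 179143/151 = 1190 N·m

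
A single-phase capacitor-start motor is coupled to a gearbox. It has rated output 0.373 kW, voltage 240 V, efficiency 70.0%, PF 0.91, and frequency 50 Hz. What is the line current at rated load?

P_out = 0.373 kW = 373 W
P_in = P_out / η = 373 / 0.700 = 533 W
I = P_in / (V·cosφ) = 533 / (240 × 0.91) = 2.44 A

2.44 A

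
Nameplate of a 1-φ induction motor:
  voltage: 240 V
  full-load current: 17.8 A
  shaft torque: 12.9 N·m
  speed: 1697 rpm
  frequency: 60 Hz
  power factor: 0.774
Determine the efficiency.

ω = 2π × 1697/60 = 177.7 rad/s; P_out = τω = 12.9 × 177.7 = 2292 W
P_in = V·I·cosφ = 240 × 17.8 × 0.774 = 3307 W
η = P_out / P_in = 2292 / 3307 = 0.693 = 69.3%

69.3 %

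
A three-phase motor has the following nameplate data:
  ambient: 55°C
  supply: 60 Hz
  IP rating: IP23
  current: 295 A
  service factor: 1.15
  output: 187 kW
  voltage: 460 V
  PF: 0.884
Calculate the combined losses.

20800 W

P_in = √3·V·I·cosφ = 1.732×460×295×0.884 = 207769 W
P_out = 187000 W
Losses = P_in − P_out = 207769 − 187000 = 20769 W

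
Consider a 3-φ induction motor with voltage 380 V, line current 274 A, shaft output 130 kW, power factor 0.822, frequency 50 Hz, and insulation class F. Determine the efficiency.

87.7 %

P_out = 130 kW = 130000 W
P_in = √3·V_L·I_L·cosφ = 1.732 × 380 × 274 × 0.822 = 148236 W
η = P_out / P_in = 130000 / 148236 = 0.877 = 87.7%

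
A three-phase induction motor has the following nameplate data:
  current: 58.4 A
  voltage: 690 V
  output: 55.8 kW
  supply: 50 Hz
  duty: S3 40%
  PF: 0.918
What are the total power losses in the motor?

8270 W

P_in = √3·V·I·cosφ = 1.732×690×58.4×0.918 = 64070 W
P_out = 55800 W
Losses = P_in − P_out = 64070 − 55800 = 8270 W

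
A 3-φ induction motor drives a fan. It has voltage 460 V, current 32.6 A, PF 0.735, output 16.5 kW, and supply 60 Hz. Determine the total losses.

2.59 kW

P_in = √3·V·I·cosφ = 1.732×460×32.6×0.735 = 19090 W
P_out = 16500 W
Losses = P_in − P_out = 19090 − 16500 = 2590 W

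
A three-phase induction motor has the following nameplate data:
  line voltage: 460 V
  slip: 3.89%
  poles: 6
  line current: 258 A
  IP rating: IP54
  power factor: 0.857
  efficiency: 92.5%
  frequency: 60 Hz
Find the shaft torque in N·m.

1350 N·m

P_in = √3·V·I·cosφ = 1.732 × 460 × 258 × 0.857 = 176160 W
P_out = η·P_in = 0.925 × 176160 = 162948 W
n_s = 120×60/6 = 1200 rpm; n = 1200×(1−0.0389) = 1153 rpm
ω = 2π×1153/60 = 120.7 rad/s
τ = P_out/ω = 162948/120.7 = 1350 N·m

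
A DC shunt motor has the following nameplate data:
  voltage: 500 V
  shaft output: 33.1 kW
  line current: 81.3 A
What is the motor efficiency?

81.4 %

P_out = 33.1 kW = 33100 W
P_in = V·I = 500 × 81.3 = 40650 W
η = P_out / P_in = 33100 / 40650 = 0.814 = 81.4%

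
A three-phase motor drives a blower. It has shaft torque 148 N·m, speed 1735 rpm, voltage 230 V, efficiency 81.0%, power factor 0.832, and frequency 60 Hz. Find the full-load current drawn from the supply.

100 A

ω = 2π×1735/60 = 181.7 rad/s; P_out = τω = 148 × 181.7 = 26892 W
P_in = P_out / η = 26892 / 0.810 = 33200 W
I_L = P_in / (√3·V_L·cosφ) = 33200 / (1.732 × 230 × 0.832) = 100 A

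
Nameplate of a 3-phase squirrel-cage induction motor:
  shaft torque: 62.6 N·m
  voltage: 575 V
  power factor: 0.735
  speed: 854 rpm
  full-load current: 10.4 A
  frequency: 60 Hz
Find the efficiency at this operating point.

73.5 %

ω = 2π × 854/60 = 89.43 rad/s; P_out = τω = 62.6 × 89.43 = 5598 W
P_in = √3·V_L·I_L·cosφ = 1.732 × 575 × 10.4 × 0.735 = 7613 W
η = P_out / P_in = 5598 / 7613 = 0.735 = 73.5%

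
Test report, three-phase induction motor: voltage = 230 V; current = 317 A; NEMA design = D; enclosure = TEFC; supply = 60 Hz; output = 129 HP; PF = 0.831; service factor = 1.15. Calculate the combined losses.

P_in = √3·V·I·cosφ = 1.732×230×317×0.831 = 104939 W
P_out = 129×746 = 96234 W
Losses = P_in − P_out = 104939 − 96234 = 8705 W

8710 W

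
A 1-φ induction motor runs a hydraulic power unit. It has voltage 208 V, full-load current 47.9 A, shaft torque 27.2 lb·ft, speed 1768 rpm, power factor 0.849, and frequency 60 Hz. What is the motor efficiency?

80.7 %

τ = 27.2 lb·ft × 1.356 = 36.88 N·m
ω = 2π × 1768/60 = 185.1 rad/s; P_out = τω = 36.88 × 185.1 = 6826 W
P_in = V·I·cosφ = 208 × 47.9 × 0.849 = 8459 W
η = P_out / P_in = 6826 / 8459 = 0.807 = 80.7%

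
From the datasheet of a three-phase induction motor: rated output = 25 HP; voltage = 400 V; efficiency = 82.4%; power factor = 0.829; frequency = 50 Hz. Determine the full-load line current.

39.4 A

P_out = 25 × 746 = 18650 W
P_in = P_out / η = 18650 / 0.824 = 22633 W
I_L = P_in / (√3·V_L·cosφ) = 22633 / (1.732 × 400 × 0.829) = 39.4 A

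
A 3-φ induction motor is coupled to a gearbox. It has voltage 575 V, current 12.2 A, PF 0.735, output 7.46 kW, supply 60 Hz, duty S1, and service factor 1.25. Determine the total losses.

1.47 kW

P_in = √3·V·I·cosφ = 1.732×575×12.2×0.735 = 8930 W
P_out = 7460 W
Losses = P_in − P_out = 8930 − 7460 = 1470 W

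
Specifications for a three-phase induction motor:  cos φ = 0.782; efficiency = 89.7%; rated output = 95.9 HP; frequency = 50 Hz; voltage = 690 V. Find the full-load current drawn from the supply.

P_out = 95.9 × 746 = 71541 W
P_in = P_out / η = 71541 / 0.897 = 79756 W
I_L = P_in / (√3·V_L·cosφ) = 79756 / (1.732 × 690 × 0.782) = 85.3 A

85.3 A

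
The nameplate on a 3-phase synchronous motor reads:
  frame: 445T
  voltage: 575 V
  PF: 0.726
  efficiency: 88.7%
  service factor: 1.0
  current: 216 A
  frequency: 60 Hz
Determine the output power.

139 kW

P_in = √3·V·I·cosφ = 1.732 × 575 × 216 × 0.726 = 156173 W
P_out = η·P_in = 0.887 × 156173 = 138525 W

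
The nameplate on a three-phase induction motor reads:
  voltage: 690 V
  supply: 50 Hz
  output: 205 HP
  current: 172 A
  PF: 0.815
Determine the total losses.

14600 W

P_in = √3·V·I·cosφ = 1.732×690×172×0.815 = 167526 W
P_out = 205×746 = 152930 W
Losses = P_in − P_out = 167526 − 152930 = 14596 W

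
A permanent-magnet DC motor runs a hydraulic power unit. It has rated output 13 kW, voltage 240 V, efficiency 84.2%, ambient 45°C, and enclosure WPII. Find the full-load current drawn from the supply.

P_out = 13 kW = 13000 W
P_in = P_out / η = 13000 / 0.842 = 15439 W
I = P_in / V = 15439 / 240 = 64.3 A

64.3 A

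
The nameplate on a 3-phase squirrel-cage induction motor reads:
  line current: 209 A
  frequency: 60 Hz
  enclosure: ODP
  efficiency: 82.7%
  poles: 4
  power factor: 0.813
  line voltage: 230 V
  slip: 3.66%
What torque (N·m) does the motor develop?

P_in = √3·V·I·cosφ = 1.732 × 230 × 209 × 0.813 = 67688 W
P_out = η·P_in = 0.827 × 67688 = 55978 W
n_s = 120×60/4 = 1800 rpm; n = 1800×(1−0.0366) = 1734 rpm
ω = 2π×1734/60 = 181.6 rad/s
τ = P_out/ω = 55978/181.6 = 308 N·m

308 N·m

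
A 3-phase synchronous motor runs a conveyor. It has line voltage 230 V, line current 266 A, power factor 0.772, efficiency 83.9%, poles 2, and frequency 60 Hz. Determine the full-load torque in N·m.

182 N·m

P_in = √3·V·I·cosφ = 1.732 × 230 × 266 × 0.772 = 81804 W
P_out = η·P_in = 0.839 × 81804 = 68634 W
n = n_s = 120×60/2 = 3600 rpm (synchronous)
ω = 2π×3600/60 = 377 rad/s
τ = P_out/ω = 68634/377 = 182 N·m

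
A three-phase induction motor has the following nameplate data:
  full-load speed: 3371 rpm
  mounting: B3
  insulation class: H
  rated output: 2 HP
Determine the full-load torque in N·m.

P_out = 2 × 746 = 1492 W
ω = 2π × 3371/60 = 353 rad/s
τ = P_out/ω = 1492/353 = 4.23 N·m

4.23 N·m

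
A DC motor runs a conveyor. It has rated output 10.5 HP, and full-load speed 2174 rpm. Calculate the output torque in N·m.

P_out = 10.5 × 746 = 7833 W
ω = 2π × 2174/60 = 227.7 rad/s
τ = P_out/ω = 7833/227.7 = 34.4 N·m

34.4 N·m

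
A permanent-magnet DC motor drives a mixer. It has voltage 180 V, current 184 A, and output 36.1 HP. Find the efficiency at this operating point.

81.3 %

P_out = 36.1 × 746 = 26931 W
P_in = V·I = 180 × 184 = 33120 W
η = P_out / P_in = 26931 / 33120 = 0.813 = 81.3%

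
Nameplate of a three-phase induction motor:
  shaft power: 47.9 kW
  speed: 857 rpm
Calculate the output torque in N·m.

534 N·m

ω = 2π × 857/60 = 89.74 rad/s
τ = P/ω = 47900/89.74 = 534 N·m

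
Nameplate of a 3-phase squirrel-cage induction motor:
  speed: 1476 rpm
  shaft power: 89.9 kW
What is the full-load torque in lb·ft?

ω = 2π × 1476/60 = 154.6 rad/s
τ = P/ω = 89900/154.6 = 581.5 N·m
In lb·ft: 581.5/1.356 = 429 lb·ft

429 lb·ft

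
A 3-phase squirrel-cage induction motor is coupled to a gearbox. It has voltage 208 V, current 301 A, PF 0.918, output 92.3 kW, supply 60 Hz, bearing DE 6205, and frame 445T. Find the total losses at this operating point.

7.25 kW

P_in = √3·V·I·cosφ = 1.732×208×301×0.918 = 99545 W
P_out = 92300 W
Losses = P_in − P_out = 99545 − 92300 = 7245 W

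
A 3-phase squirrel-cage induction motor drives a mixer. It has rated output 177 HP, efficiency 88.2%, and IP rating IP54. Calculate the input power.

150 kW

P_out = 177 × 746 = 132042 W
P_in = P_out/η = 132042/0.882 = 149707 W = 150 kW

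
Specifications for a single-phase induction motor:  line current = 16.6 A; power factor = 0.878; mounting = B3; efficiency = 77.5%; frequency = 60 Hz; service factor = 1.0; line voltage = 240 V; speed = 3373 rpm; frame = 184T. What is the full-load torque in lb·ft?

P_in = V·I·cosφ = 240 × 16.6 × 0.878 = 3498 W
P_out = η·P_in = 0.775 × 3498 = 2711 W
n = 3373 rpm
ω = 2π×3373/60 = 353.2 rad/s
τ = P_out/ω = 2711/353.2 = 7.676 N·m
In lb·ft: 7.676/1.356 = 5.66 lb·ft

5.66 lb·ft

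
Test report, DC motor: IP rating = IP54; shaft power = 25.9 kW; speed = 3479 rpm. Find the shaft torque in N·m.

71.1 N·m

ω = 2π × 3479/60 = 364.3 rad/s
τ = P/ω = 25900/364.3 = 71.1 N·m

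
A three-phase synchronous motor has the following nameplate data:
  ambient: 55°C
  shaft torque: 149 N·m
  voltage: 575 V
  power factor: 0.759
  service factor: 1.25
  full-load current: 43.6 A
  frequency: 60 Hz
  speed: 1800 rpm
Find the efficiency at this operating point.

ω = 2π × 1800/60 = 188.5 rad/s; P_out = τω = 149 × 188.5 = 28087 W
P_in = √3·V_L·I_L·cosφ = 1.732 × 575 × 43.6 × 0.759 = 32957 W
η = P_out / P_in = 28087 / 32957 = 0.852 = 85.2%

85.2 %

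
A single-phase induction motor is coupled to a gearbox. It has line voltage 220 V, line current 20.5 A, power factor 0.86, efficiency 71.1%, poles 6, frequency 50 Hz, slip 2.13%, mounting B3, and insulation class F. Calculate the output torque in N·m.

P_in = V·I·cosφ = 220 × 20.5 × 0.86 = 3879 W
P_out = η·P_in = 0.711 × 3879 = 2758 W
n_s = 120×50/6 = 1000 rpm; n = 1000×(1−0.0213) = 979 rpm
ω = 2π×979/60 = 102.5 rad/s
τ = P_out/ω = 2758/102.5 = 26.9 N·m

26.9 N·m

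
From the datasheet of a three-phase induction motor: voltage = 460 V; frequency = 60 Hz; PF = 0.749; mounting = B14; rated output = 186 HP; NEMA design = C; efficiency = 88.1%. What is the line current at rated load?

264 A

P_out = 186 × 746 = 138756 W
P_in = P_out / η = 138756 / 0.881 = 157498 W
I_L = P_in / (√3·V_L·cosφ) = 157498 / (1.732 × 460 × 0.749) = 264 A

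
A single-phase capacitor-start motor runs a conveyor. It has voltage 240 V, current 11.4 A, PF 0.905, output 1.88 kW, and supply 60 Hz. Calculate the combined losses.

P_in = V·I·cosφ = 240×11.4×0.905 = 2476 W
P_out = 1880 W
Losses = P_in − P_out = 2476 − 1880 = 596 W

596 W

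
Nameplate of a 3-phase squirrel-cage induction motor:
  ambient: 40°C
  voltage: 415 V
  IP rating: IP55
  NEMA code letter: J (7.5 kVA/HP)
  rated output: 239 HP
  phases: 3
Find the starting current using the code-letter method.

S_LR = 7.5 × 239 = 1792.5 kVA
I_LR = S_LR/(√3·V_L) = 1792500/(1.732×415) = 2490 A

2490 A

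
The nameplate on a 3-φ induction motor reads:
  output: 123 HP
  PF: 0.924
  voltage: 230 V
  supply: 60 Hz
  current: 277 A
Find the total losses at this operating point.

P_in = √3·V·I·cosφ = 1.732×230×277×0.924 = 101959 W
P_out = 123×746 = 91758 W
Losses = P_in − P_out = 101959 − 91758 = 10201 W

10200 W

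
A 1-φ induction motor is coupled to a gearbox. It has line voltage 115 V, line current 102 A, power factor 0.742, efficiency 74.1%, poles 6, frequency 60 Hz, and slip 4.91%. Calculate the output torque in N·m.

54 N·m

P_in = V·I·cosφ = 115 × 102 × 0.742 = 8704 W
P_out = η·P_in = 0.741 × 8704 = 6450 W
n_s = 120×60/6 = 1200 rpm; n = 1200×(1−0.0491) = 1141 rpm
ω = 2π×1141/60 = 119.5 rad/s
τ = P_out/ω = 6450/119.5 = 54 N·m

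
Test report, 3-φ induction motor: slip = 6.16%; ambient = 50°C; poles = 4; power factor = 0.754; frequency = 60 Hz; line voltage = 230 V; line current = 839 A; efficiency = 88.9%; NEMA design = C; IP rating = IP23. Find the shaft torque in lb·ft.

P_in = √3·V·I·cosφ = 1.732 × 230 × 839 × 0.754 = 252005 W
P_out = η·P_in = 0.889 × 252005 = 224032 W
n_s = 120×60/4 = 1800 rpm; n = 1800×(1−0.0616) = 1689 rpm
ω = 2π×1689/60 = 176.9 rad/s
τ = P_out/ω = 224032/176.9 = 1266 N·m
In lb·ft: 1266/1.356 = 934 lb·ft

934 lb·ft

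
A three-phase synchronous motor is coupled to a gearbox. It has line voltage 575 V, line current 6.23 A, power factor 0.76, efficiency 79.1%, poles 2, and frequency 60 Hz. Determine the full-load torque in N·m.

9.89 N·m

P_in = √3·V·I·cosφ = 1.732 × 575 × 6.23 × 0.76 = 4715 W
P_out = η·P_in = 0.791 × 4715 = 3730 W
n = n_s = 120×60/2 = 3600 rpm (synchronous)
ω = 2π×3600/60 = 377 rad/s
τ = P_out/ω = 3730/377 = 9.89 N·m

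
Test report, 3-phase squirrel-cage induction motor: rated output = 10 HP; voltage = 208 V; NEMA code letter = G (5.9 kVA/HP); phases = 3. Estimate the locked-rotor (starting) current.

164 A

S_LR = 5.9 × 10 = 59 kVA
I_LR = S_LR/(√3·V_L) = 59000/(1.732×208) = 164 A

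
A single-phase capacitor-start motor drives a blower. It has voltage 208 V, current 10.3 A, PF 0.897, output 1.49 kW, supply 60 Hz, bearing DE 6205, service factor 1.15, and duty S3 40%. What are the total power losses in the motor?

432 W

P_in = V·I·cosφ = 208×10.3×0.897 = 1922 W
P_out = 1490 W
Losses = P_in − P_out = 1922 − 1490 = 432 W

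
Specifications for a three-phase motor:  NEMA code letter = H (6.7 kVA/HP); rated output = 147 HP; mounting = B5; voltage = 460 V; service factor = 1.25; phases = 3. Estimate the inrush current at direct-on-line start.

S_LR = 6.7 × 147 = 984.9 kVA
I_LR = S_LR/(√3·V_L) = 984900/(1.732×460) = 1240 A

1240 A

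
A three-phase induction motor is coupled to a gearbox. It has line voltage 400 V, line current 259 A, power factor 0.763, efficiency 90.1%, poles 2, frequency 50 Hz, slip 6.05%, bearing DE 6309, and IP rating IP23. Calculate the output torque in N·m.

418 N·m

P_in = √3·V·I·cosφ = 1.732 × 400 × 259 × 0.763 = 136909 W
P_out = η·P_in = 0.901 × 136909 = 123355 W
n_s = 120×50/2 = 3000 rpm; n = 3000×(1−0.0605) = 2819 rpm
ω = 2π×2819/60 = 295.2 rad/s
τ = P_out/ω = 123355/295.2 = 418 N·m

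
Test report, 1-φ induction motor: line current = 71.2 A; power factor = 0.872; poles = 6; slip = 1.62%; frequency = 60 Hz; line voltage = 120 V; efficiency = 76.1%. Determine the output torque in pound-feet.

P_in = V·I·cosφ = 120 × 71.2 × 0.872 = 7450 W
P_out = η·P_in = 0.761 × 7450 = 5669 W
n_s = 120×60/6 = 1200 rpm; n = 1200×(1−0.0162) = 1181 rpm
ω = 2π×1181/60 = 123.7 rad/s
τ = P_out/ω = 5669/123.7 = 45.83 N·m
In lb·ft: 45.83/1.356 = 33.8 lb·ft

33.8 lb·ft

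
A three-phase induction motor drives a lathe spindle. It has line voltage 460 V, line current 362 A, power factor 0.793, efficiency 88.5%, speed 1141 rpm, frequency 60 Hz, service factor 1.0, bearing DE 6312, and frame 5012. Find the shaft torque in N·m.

1690 N·m

P_in = √3·V·I·cosφ = 1.732 × 460 × 362 × 0.793 = 228711 W
P_out = η·P_in = 0.885 × 228711 = 202409 W
n = 1141 rpm
ω = 2π×1141/60 = 119.5 rad/s
τ = P_out/ω = 202409/119.5 = 1690 N·m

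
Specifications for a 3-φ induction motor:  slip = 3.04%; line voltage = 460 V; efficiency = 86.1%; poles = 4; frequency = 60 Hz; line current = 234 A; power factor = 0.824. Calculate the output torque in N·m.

724 N·m

P_in = √3·V·I·cosφ = 1.732 × 460 × 234 × 0.824 = 153620 W
P_out = η·P_in = 0.861 × 153620 = 132267 W
n_s = 120×60/4 = 1800 rpm; n = 1800×(1−0.0304) = 1745 rpm
ω = 2π×1745/60 = 182.7 rad/s
τ = P_out/ω = 132267/182.7 = 724 N·m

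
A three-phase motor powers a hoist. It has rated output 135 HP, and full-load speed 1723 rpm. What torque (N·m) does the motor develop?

P_out = 135 × 746 = 100710 W
ω = 2π × 1723/60 = 180.4 rad/s
τ = P_out/ω = 100710/180.4 = 558 N·m

558 N·m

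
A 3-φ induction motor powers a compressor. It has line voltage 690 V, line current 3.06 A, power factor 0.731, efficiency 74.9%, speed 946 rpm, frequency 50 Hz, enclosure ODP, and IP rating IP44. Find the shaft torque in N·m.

20.2 N·m

P_in = √3·V·I·cosφ = 1.732 × 690 × 3.06 × 0.731 = 2673 W
P_out = η·P_in = 0.749 × 2673 = 2002 W
n = 946 rpm
ω = 2π×946/60 = 99.06 rad/s
τ = P_out/ω = 2002/99.06 = 20.2 N·m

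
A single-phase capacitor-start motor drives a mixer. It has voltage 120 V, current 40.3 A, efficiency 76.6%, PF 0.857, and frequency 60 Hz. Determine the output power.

P_in = V·I·cosφ = 120 × 40.3 × 0.857 = 4144 W
P_out = η·P_in = 0.766 × 4144 = 3174 W

3.17 kW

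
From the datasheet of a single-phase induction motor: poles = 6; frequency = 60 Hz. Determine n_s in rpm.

n_s = 120f/p = 120×60/6 = 1200 rpm

1200 rpm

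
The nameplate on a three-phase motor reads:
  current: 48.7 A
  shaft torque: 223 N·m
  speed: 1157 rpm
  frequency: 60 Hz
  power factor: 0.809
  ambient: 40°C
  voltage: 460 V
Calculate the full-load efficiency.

ω = 2π × 1157/60 = 121.2 rad/s; P_out = τω = 223 × 121.2 = 27028 W
P_in = √3·V_L·I_L·cosφ = 1.732 × 460 × 48.7 × 0.809 = 31389 W
η = P_out / P_in = 27028 / 31389 = 0.861 = 86.1%

86.1 %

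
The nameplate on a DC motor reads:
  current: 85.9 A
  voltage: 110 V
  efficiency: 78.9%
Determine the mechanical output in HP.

9.99 HP

P_in = V·I = 110 × 85.9 = 9449 W
P_out = η·P_in = 0.789 × 9449 = 7455 W
= 7455/746 = 9.99 HP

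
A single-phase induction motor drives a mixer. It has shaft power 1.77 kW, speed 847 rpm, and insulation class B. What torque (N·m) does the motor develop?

ω = 2π × 847/60 = 88.7 rad/s
τ = P/ω = 1770/88.7 = 20 N·m

20 N·m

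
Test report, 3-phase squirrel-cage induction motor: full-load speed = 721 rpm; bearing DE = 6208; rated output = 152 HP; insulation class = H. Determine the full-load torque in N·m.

P_out = 152 × 746 = 113392 W
ω = 2π × 721/60 = 75.5 rad/s
τ = P_out/ω = 113392/75.5 = 1500 N·m

1500 N·m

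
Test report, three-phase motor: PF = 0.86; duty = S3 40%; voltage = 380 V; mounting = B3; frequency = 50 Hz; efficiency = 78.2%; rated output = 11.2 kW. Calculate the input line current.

P_out = 11.2 kW = 11200 W
P_in = P_out / η = 11200 / 0.782 = 14322 W
I_L = P_in / (√3·V_L·cosφ) = 14322 / (1.732 × 380 × 0.86) = 25.3 A

25.3 A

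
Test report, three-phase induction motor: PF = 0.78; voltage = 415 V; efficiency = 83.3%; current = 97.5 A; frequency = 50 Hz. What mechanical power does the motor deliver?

P_in = √3·V·I·cosφ = 1.732 × 415 × 97.5 × 0.78 = 54663 W
P_out = η·P_in = 0.833 × 54663 = 45534 W

45.5 kW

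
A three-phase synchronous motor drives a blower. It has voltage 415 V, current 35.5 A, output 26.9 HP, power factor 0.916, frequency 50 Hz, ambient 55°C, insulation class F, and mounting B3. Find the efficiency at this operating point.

85.9 %

P_out = 26.9 × 746 = 20067 W
P_in = √3·V_L·I_L·cosφ = 1.732 × 415 × 35.5 × 0.916 = 23373 W
η = P_out / P_in = 20067 / 23373 = 0.859 = 85.9%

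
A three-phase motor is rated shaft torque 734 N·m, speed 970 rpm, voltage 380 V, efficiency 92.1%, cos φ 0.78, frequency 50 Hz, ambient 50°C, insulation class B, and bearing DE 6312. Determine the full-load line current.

ω = 2π×970/60 = 101.6 rad/s; P_out = τω = 734 × 101.6 = 74574 W
P_in = P_out / η = 74574 / 0.921 = 80971 W
I_L = P_in / (√3·V_L·cosφ) = 80971 / (1.732 × 380 × 0.78) = 158 A

158 A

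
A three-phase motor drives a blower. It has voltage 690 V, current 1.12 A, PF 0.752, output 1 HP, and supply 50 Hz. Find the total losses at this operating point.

P_in = √3·V·I·cosφ = 1.732×690×1.12×0.752 = 1007 W
P_out = 1×746 = 746 W
Losses = P_in − P_out = 1007 − 746 = 261 W

261 W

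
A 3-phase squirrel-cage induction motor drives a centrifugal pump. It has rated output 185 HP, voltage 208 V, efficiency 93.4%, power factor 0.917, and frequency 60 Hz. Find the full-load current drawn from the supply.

P_out = 185 × 746 = 138010 W
P_in = P_out / η = 138010 / 0.934 = 147762 W
I_L = P_in / (√3·V_L·cosφ) = 147762 / (1.732 × 208 × 0.917) = 447 A

447 A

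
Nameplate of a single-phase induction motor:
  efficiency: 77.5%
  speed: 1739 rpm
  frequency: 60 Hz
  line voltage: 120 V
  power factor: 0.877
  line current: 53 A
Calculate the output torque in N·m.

P_in = V·I·cosφ = 120 × 53 × 0.877 = 5578 W
P_out = η·P_in = 0.775 × 5578 = 4323 W
n = 1739 rpm
ω = 2π×1739/60 = 182.1 rad/s
τ = P_out/ω = 4323/182.1 = 23.7 N·m

23.7 N·m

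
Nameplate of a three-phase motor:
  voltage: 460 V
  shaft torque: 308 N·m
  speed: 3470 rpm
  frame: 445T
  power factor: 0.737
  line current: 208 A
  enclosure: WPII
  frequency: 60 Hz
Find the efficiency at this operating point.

91.6 %

ω = 2π × 3470/60 = 363.4 rad/s; P_out = τω = 308 × 363.4 = 111927 W
P_in = √3·V_L·I_L·cosφ = 1.732 × 460 × 208 × 0.737 = 122134 W
η = P_out / P_in = 111927 / 122134 = 0.916 = 91.6%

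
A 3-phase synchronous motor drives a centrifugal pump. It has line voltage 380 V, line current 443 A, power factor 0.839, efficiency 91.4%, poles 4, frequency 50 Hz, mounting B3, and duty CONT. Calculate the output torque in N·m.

1420 N·m

P_in = √3·V·I·cosφ = 1.732 × 380 × 443 × 0.839 = 244623 W
P_out = η·P_in = 0.914 × 244623 = 223585 W
n = n_s = 120×50/4 = 1500 rpm (synchronous)
ω = 2π×1500/60 = 157.1 rad/s
τ = P_out/ω = 223585/157.1 = 1420 N·m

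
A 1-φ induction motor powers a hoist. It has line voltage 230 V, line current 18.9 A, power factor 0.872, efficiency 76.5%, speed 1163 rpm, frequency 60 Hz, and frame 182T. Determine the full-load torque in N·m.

P_in = V·I·cosφ = 230 × 18.9 × 0.872 = 3791 W
P_out = η·P_in = 0.765 × 3791 = 2900 W
n = 1163 rpm
ω = 2π×1163/60 = 121.8 rad/s
τ = P_out/ω = 2900/121.8 = 23.8 N·m

23.8 N·m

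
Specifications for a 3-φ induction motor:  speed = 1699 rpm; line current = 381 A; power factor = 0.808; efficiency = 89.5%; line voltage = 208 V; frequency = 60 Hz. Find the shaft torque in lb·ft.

P_in = √3·V·I·cosφ = 1.732 × 208 × 381 × 0.808 = 110904 W
P_out = η·P_in = 0.895 × 110904 = 99259 W
n = 1699 rpm
ω = 2π×1699/60 = 177.9 rad/s
τ = P_out/ω = 99259/177.9 = 557.9 N·m
In lb·ft: 557.9/1.356 = 411 lb·ft

411 lb·ft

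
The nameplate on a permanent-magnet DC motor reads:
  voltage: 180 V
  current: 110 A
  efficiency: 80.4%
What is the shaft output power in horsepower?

21.3 HP

P_in = V·I = 180 × 110 = 19800 W
P_out = η·P_in = 0.804 × 19800 = 15919 W
= 15919/746 = 21.3 HP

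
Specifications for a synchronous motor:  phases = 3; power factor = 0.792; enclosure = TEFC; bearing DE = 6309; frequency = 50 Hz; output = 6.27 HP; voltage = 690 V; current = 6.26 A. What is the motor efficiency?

78.9 %

P_out = 6.27 × 746 = 4677 W
P_in = √3·V_L·I_L·cosφ = 1.732 × 690 × 6.26 × 0.792 = 5925 W
η = P_out / P_in = 4677 / 5925 = 0.789 = 78.9%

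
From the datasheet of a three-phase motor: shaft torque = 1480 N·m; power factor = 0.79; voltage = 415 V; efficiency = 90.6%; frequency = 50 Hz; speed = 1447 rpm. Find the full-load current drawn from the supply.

ω = 2π×1447/60 = 151.5 rad/s; P_out = τω = 1480 × 151.5 = 224220 W
P_in = P_out / η = 224220 / 0.906 = 247483 W
I_L = P_in / (√3·V_L·cosφ) = 247483 / (1.732 × 415 × 0.79) = 436 A

436 A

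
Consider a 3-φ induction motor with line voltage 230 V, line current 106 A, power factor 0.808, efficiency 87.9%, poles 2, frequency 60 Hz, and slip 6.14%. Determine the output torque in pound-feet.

P_in = √3·V·I·cosφ = 1.732 × 230 × 106 × 0.808 = 34119 W
P_out = η·P_in = 0.879 × 34119 = 29991 W
n_s = 120×60/2 = 3600 rpm; n = 3600×(1−0.0614) = 3379 rpm
ω = 2π×3379/60 = 353.8 rad/s
τ = P_out/ω = 29991/353.8 = 84.77 N·m
In lb·ft: 84.77/1.356 = 62.5 lb·ft

62.5 lb·ft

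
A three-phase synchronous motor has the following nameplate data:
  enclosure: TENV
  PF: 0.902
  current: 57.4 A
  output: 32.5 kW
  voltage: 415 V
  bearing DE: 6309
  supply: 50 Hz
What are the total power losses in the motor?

4720 W

P_in = √3·V·I·cosφ = 1.732×415×57.4×0.902 = 37215 W
P_out = 32500 W
Losses = P_in − P_out = 37215 − 32500 = 4715 W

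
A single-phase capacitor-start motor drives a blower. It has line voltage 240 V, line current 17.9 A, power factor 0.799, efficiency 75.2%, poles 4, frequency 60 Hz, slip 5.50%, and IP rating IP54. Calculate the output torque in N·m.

14.5 N·m

P_in = V·I·cosφ = 240 × 17.9 × 0.799 = 3433 W
P_out = η·P_in = 0.752 × 3433 = 2582 W
n_s = 120×60/4 = 1800 rpm; n = 1800×(1−0.055) = 1701 rpm
ω = 2π×1701/60 = 178.1 rad/s
τ = P_out/ω = 2582/178.1 = 14.5 N·m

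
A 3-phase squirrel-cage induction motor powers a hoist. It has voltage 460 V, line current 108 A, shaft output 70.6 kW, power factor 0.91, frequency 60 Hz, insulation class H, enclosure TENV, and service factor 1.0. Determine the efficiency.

90.2 %

P_out = 70.6 kW = 70600 W
P_in = √3·V_L·I_L·cosφ = 1.732 × 460 × 108 × 0.91 = 78302 W
η = P_out / P_in = 70600 / 78302 = 0.902 = 90.2%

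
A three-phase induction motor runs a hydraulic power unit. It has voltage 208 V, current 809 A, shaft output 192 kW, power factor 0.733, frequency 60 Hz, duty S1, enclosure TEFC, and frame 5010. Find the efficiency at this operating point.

89.9 %

P_out = 192 kW = 192000 W
P_in = √3·V_L·I_L·cosφ = 1.732 × 208 × 809 × 0.733 = 213631 W
η = P_out / P_in = 192000 / 213631 = 0.899 = 89.9%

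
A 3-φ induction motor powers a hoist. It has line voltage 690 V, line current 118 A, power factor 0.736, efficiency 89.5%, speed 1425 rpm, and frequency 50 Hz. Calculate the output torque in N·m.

623 N·m

P_in = √3·V·I·cosφ = 1.732 × 690 × 118 × 0.736 = 103790 W
P_out = η·P_in = 0.895 × 103790 = 92892 W
n = 1425 rpm
ω = 2π×1425/60 = 149.2 rad/s
τ = P_out/ω = 92892/149.2 = 623 N·m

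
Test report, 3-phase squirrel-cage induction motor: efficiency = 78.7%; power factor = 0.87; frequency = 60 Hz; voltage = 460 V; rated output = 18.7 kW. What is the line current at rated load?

P_out = 18.7 kW = 18700 W
P_in = P_out / η = 18700 / 0.787 = 23761 W
I_L = P_in / (√3·V_L·cosφ) = 23761 / (1.732 × 460 × 0.87) = 34.3 A

34.3 A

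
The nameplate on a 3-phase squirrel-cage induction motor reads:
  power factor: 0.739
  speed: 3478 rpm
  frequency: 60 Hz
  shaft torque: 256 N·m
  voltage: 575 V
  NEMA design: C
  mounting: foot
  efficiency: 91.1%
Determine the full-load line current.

ω = 2π×3478/60 = 364.2 rad/s; P_out = τω = 256 × 364.2 = 93235 W
P_in = P_out / η = 93235 / 0.911 = 102344 W
I_L = P_in / (√3·V_L·cosφ) = 102344 / (1.732 × 575 × 0.739) = 139 A

139 A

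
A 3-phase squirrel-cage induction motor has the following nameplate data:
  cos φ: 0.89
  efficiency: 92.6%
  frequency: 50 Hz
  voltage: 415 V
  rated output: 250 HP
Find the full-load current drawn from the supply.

P_out = 250 × 746 = 186500 W
P_in = P_out / η = 186500 / 0.926 = 201404 W
I_L = P_in / (√3·V_L·cosφ) = 201404 / (1.732 × 415 × 0.89) = 315 A

315 A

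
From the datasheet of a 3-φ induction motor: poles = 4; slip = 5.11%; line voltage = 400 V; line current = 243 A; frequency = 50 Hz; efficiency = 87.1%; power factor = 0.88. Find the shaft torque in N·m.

P_in = √3·V·I·cosφ = 1.732 × 400 × 243 × 0.88 = 148148 W
P_out = η·P_in = 0.871 × 148148 = 129037 W
n_s = 120×50/4 = 1500 rpm; n = 1500×(1−0.0511) = 1423 rpm
ω = 2π×1423/60 = 149 rad/s
τ = P_out/ω = 129037/149 = 866 N·m

866 N·m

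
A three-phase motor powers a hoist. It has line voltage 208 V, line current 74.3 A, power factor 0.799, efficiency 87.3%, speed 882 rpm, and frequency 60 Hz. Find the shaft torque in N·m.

P_in = √3·V·I·cosφ = 1.732 × 208 × 74.3 × 0.799 = 21387 W
P_out = η·P_in = 0.873 × 21387 = 18671 W
n = 882 rpm
ω = 2π×882/60 = 92.36 rad/s
τ = P_out/ω = 18671/92.36 = 202 N·m

202 N·m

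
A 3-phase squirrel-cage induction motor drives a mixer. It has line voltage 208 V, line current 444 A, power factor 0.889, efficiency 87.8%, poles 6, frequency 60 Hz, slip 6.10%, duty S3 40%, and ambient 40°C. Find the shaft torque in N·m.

P_in = √3·V·I·cosφ = 1.732 × 208 × 444 × 0.889 = 142199 W
P_out = η·P_in = 0.878 × 142199 = 124851 W
n_s = 120×60/6 = 1200 rpm; n = 1200×(1−0.061) = 1127 rpm
ω = 2π×1127/60 = 118 rad/s
τ = P_out/ω = 124851/118 = 1060 N·m

1060 N·m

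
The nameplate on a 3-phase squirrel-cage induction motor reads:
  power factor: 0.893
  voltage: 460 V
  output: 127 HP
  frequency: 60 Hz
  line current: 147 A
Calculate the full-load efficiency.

90.6 %

P_out = 127 × 746 = 94742 W
P_in = √3·V_L·I_L·cosφ = 1.732 × 460 × 147 × 0.893 = 104586 W
η = P_out / P_in = 94742 / 104586 = 0.906 = 90.6%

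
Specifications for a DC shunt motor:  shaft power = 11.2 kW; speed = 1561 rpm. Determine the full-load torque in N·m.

ω = 2π × 1561/60 = 163.5 rad/s
τ = P/ω = 11200/163.5 = 68.5 N·m

68.5 N·m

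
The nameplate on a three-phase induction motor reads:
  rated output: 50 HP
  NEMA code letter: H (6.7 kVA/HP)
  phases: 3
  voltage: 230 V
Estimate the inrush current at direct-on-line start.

S_LR = 6.7 × 50 = 335 kVA
I_LR = S_LR/(√3·V_L) = 335000/(1.732×230) = 841 A

841 A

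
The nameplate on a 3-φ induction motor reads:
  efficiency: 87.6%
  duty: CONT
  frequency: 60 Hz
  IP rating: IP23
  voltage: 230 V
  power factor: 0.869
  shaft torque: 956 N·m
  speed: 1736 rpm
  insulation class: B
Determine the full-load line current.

573 A

ω = 2π×1736/60 = 181.8 rad/s; P_out = τω = 956 × 181.8 = 173801 W
P_in = P_out / η = 173801 / 0.876 = 198403 W
I_L = P_in / (√3·V_L·cosφ) = 198403 / (1.732 × 230 × 0.869) = 573 A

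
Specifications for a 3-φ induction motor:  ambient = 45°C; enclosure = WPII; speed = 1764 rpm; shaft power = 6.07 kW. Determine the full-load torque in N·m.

32.9 N·m

ω = 2π × 1764/60 = 184.7 rad/s
τ = P/ω = 6070/184.7 = 32.9 N·m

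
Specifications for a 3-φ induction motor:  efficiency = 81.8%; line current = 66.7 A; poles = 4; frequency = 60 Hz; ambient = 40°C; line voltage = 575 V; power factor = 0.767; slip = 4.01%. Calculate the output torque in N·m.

P_in = √3·V·I·cosφ = 1.732 × 575 × 66.7 × 0.767 = 50949 W
P_out = η·P_in = 0.818 × 50949 = 41676 W
n_s = 120×60/4 = 1800 rpm; n = 1800×(1−0.0401) = 1728 rpm
ω = 2π×1728/60 = 181 rad/s
τ = P_out/ω = 41676/181 = 230 N·m

230 N·m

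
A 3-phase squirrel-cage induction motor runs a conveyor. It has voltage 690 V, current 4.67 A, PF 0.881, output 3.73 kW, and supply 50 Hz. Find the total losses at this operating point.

P_in = √3·V·I·cosφ = 1.732×690×4.67×0.881 = 4917 W
P_out = 3730 W
Losses = P_in − P_out = 4917 − 3730 = 1187 W

1190 W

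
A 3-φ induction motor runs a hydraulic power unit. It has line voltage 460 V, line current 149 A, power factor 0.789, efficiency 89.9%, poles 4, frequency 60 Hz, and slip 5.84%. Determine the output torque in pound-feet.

350 lb·ft

P_in = √3·V·I·cosφ = 1.732 × 460 × 149 × 0.789 = 93663 W
P_out = η·P_in = 0.899 × 93663 = 84203 W
n_s = 120×60/4 = 1800 rpm; n = 1800×(1−0.0584) = 1695 rpm
ω = 2π×1695/60 = 177.5 rad/s
τ = P_out/ω = 84203/177.5 = 474.4 N·m
In lb·ft: 474.4/1.356 = 350 lb·ft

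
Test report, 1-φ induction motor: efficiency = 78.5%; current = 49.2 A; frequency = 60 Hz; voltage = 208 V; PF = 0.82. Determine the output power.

P_in = V·I·cosφ = 208 × 49.2 × 0.82 = 8392 W
P_out = η·P_in = 0.785 × 8392 = 6588 W

6.59 kW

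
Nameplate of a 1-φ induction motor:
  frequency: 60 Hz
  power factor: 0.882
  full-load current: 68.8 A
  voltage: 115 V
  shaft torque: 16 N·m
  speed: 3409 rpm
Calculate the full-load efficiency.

ω = 2π × 3409/60 = 357 rad/s; P_out = τω = 16 × 357 = 5712 W
P_in = V·I·cosφ = 115 × 68.8 × 0.882 = 6978 W
η = P_out / P_in = 5712 / 6978 = 0.819 = 81.9%

81.9 %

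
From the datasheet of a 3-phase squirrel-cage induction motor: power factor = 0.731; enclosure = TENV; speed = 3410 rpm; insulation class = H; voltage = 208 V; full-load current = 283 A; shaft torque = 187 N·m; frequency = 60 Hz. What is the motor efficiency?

89.6 %

ω = 2π × 3410/60 = 357.1 rad/s; P_out = τω = 187 × 357.1 = 66778 W
P_in = √3·V_L·I_L·cosφ = 1.732 × 208 × 283 × 0.731 = 74527 W
η = P_out / P_in = 66778 / 74527 = 0.896 = 89.6%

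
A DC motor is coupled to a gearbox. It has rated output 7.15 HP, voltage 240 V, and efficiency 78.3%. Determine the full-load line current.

28.4 A

P_out = 7.15 × 746 = 5334 W
P_in = P_out / η = 5334 / 0.783 = 6812 W
I = P_in / V = 6812 / 240 = 28.4 A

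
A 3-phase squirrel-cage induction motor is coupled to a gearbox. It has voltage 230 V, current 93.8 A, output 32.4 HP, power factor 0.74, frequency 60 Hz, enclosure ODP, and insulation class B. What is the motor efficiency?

87.4 %

P_out = 32.4 × 746 = 24170 W
P_in = √3·V_L·I_L·cosφ = 1.732 × 230 × 93.8 × 0.74 = 27651 W
η = P_out / P_in = 24170 / 27651 = 0.874 = 87.4%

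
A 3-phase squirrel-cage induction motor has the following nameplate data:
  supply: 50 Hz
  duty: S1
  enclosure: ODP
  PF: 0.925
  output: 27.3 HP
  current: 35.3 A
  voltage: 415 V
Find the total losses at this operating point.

P_in = √3·V·I·cosφ = 1.732×415×35.3×0.925 = 23470 W
P_out = 27.3×746 = 20366 W
Losses = P_in − P_out = 23470 − 20366 = 3104 W

3.1 kW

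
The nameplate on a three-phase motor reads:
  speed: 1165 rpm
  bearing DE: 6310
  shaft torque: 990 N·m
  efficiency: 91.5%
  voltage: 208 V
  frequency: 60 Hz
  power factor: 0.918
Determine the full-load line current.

399 A

ω = 2π×1165/60 = 122 rad/s; P_out = τω = 990 × 122 = 120780 W
P_in = P_out / η = 120780 / 0.915 = 132000 W
I_L = P_in / (√3·V_L·cosφ) = 132000 / (1.732 × 208 × 0.918) = 399 A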